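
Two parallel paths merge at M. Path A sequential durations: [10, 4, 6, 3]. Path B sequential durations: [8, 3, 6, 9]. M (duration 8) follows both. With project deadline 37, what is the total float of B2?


Forward pass: ES(B2) = sum of predecessors on chain B = 8
EF = ES + duration = 8 + 3 = 11
Backward pass: LF(M) = deadline = 37; LS(M) = 37 - 8 = 29
LF(B2) = LS(M) - sum(successors on chain B) = 29 - 15 = 14
LS = LF - duration = 14 - 3 = 11
Total float = LS - ES = 11 - 8 = 3

3


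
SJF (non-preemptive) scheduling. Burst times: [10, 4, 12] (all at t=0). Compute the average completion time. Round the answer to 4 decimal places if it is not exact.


SJF order (ascending): [4, 10, 12]
Completion times:
  Job 1: burst=4, C=4
  Job 2: burst=10, C=14
  Job 3: burst=12, C=26
Average completion = 44/3 = 14.6667

14.6667


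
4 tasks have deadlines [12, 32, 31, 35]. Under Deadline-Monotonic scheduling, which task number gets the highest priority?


Sort tasks by relative deadline (ascending):
  Task 1: deadline = 12
  Task 3: deadline = 31
  Task 2: deadline = 32
  Task 4: deadline = 35
Priority order (highest first): [1, 3, 2, 4]
Highest priority task = 1

1


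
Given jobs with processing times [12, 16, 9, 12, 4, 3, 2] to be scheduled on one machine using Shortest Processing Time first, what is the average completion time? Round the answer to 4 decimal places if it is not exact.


Sort jobs by processing time (SPT order): [2, 3, 4, 9, 12, 12, 16]
Compute completion times sequentially:
  Job 1: processing = 2, completes at 2
  Job 2: processing = 3, completes at 5
  Job 3: processing = 4, completes at 9
  Job 4: processing = 9, completes at 18
  Job 5: processing = 12, completes at 30
  Job 6: processing = 12, completes at 42
  Job 7: processing = 16, completes at 58
Sum of completion times = 164
Average completion time = 164/7 = 23.4286

23.4286


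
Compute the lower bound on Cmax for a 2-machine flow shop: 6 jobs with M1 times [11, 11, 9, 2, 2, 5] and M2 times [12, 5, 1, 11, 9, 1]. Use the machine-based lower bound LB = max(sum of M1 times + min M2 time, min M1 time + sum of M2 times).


LB1 = sum(M1 times) + min(M2 times) = 40 + 1 = 41
LB2 = min(M1 times) + sum(M2 times) = 2 + 39 = 41
Lower bound = max(LB1, LB2) = max(41, 41) = 41

41


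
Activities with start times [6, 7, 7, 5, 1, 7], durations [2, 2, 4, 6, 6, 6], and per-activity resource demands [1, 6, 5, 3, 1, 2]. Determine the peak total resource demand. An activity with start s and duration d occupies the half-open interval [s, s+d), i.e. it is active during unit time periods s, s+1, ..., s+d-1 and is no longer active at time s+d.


Each activity i is active on [start_i, start_i + duration_i).
Compute total resource usage per time slot:
  t=0: active resources = [], total = 0
  t=1: active resources = [1], total = 1
  t=2: active resources = [1], total = 1
  t=3: active resources = [1], total = 1
  t=4: active resources = [1], total = 1
  t=5: active resources = [3, 1], total = 4
  t=6: active resources = [1, 3, 1], total = 5
  t=7: active resources = [1, 6, 5, 3, 2], total = 17
  t=8: active resources = [6, 5, 3, 2], total = 16
  t=9: active resources = [5, 3, 2], total = 10
  t=10: active resources = [5, 3, 2], total = 10
  t=11: active resources = [2], total = 2
  t=12: active resources = [2], total = 2
Peak resource demand = 17

17


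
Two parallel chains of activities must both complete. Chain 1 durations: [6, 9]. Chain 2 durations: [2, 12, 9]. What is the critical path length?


Path A total = 6 + 9 = 15
Path B total = 2 + 12 + 9 = 23
Critical path = longest path = max(15, 23) = 23

23


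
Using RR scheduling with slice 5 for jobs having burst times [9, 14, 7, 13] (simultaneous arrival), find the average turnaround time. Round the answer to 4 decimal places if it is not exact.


Time quantum = 5
Execution trace:
  J1 runs 5 units, time = 5
  J2 runs 5 units, time = 10
  J3 runs 5 units, time = 15
  J4 runs 5 units, time = 20
  J1 runs 4 units, time = 24
  J2 runs 5 units, time = 29
  J3 runs 2 units, time = 31
  J4 runs 5 units, time = 36
  J2 runs 4 units, time = 40
  J4 runs 3 units, time = 43
Finish times: [24, 40, 31, 43]
Average turnaround = 138/4 = 34.5

34.5


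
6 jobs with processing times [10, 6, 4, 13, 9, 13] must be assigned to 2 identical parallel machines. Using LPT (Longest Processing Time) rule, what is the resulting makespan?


Sort jobs in decreasing order (LPT): [13, 13, 10, 9, 6, 4]
Assign each job to the least loaded machine:
  Machine 1: jobs [13, 10, 4], load = 27
  Machine 2: jobs [13, 9, 6], load = 28
Makespan = max load = 28

28


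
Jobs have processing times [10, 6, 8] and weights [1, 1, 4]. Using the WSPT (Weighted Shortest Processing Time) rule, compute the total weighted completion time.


Compute p/w ratios and sort ascending (WSPT): [(8, 4), (6, 1), (10, 1)]
Compute weighted completion times:
  Job (p=8,w=4): C=8, w*C=4*8=32
  Job (p=6,w=1): C=14, w*C=1*14=14
  Job (p=10,w=1): C=24, w*C=1*24=24
Total weighted completion time = 70

70


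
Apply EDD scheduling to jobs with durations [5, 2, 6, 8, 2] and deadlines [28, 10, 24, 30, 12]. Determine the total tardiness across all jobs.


Sort by due date (EDD order): [(2, 10), (2, 12), (6, 24), (5, 28), (8, 30)]
Compute completion times and tardiness:
  Job 1: p=2, d=10, C=2, tardiness=max(0,2-10)=0
  Job 2: p=2, d=12, C=4, tardiness=max(0,4-12)=0
  Job 3: p=6, d=24, C=10, tardiness=max(0,10-24)=0
  Job 4: p=5, d=28, C=15, tardiness=max(0,15-28)=0
  Job 5: p=8, d=30, C=23, tardiness=max(0,23-30)=0
Total tardiness = 0

0


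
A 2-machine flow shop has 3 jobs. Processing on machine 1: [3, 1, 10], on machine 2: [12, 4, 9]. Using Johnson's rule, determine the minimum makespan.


Apply Johnson's rule:
  Group 1 (a <= b): [(2, 1, 4), (1, 3, 12)]
  Group 2 (a > b): [(3, 10, 9)]
Optimal job order: [2, 1, 3]
Schedule:
  Job 2: M1 done at 1, M2 done at 5
  Job 1: M1 done at 4, M2 done at 17
  Job 3: M1 done at 14, M2 done at 26
Makespan = 26

26


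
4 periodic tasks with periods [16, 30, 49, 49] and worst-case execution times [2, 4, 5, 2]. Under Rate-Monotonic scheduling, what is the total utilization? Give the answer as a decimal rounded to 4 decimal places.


Compute individual utilizations (exact fractions):
  Task 1: C/T = 2/16 = 1/8 (approx. 0.125)
  Task 2: C/T = 4/30 = 2/15 (approx. 0.1333)
  Task 3: C/T = 5/49 (approx. 0.102)
  Task 4: C/T = 2/49 (approx. 0.0408)
Total utilization U = 1/8 + 2/15 + 5/49 + 2/49 = 337/840
Rounded to 4 decimal places: U = 0.4012
RM (Liu & Layland) bound for 4 tasks = 0.756828; compare with U = 337/840 (approx. 0.401190)
U <= bound, so schedulable by RM sufficient condition.

0.4012


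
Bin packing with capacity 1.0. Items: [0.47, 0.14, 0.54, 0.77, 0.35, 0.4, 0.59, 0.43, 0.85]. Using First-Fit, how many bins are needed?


Place items sequentially using First-Fit:
  Item 0.47 -> new Bin 1
  Item 0.14 -> Bin 1 (now 0.61)
  Item 0.54 -> new Bin 2
  Item 0.77 -> new Bin 3
  Item 0.35 -> Bin 1 (now 0.96)
  Item 0.4 -> Bin 2 (now 0.94)
  Item 0.59 -> new Bin 4
  Item 0.43 -> new Bin 5
  Item 0.85 -> new Bin 6
Total bins used = 6

6


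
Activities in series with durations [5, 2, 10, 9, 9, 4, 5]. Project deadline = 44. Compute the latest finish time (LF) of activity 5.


LF(activity 5) = deadline - sum of successor durations
Successors: activities 6 through 7 with durations [4, 5]
Sum of successor durations = 9
LF = 44 - 9 = 35

35


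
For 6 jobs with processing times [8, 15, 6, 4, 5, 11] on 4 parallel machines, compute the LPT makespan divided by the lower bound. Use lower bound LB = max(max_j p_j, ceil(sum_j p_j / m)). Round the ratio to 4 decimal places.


LPT order: [15, 11, 8, 6, 5, 4]
Machine loads after assignment: [15, 11, 12, 11]
LPT makespan = 15
Lower bound = max(max_job, ceil(total/4)) = max(15, 13) = 15
Ratio = 15 / 15 = 1.0

1.0


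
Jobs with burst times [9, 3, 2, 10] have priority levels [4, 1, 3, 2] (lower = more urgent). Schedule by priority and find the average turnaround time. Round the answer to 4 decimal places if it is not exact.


Sort by priority (ascending = highest first):
Order: [(1, 3), (2, 10), (3, 2), (4, 9)]
Completion times:
  Priority 1, burst=3, C=3
  Priority 2, burst=10, C=13
  Priority 3, burst=2, C=15
  Priority 4, burst=9, C=24
Average turnaround = 55/4 = 13.75

13.75


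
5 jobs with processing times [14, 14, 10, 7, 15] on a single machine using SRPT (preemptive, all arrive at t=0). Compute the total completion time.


Since all jobs arrive at t=0, SRPT equals SPT ordering.
SPT order: [7, 10, 14, 14, 15]
Completion times:
  Job 1: p=7, C=7
  Job 2: p=10, C=17
  Job 3: p=14, C=31
  Job 4: p=14, C=45
  Job 5: p=15, C=60
Total completion time = 7 + 17 + 31 + 45 + 60 = 160

160


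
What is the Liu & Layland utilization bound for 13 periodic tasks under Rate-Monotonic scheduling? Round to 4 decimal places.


Compute 2^(1/13) = 1.0547660765
Subtract 1: 1.0547660765 - 1 = 0.0547660765
Multiply by n: 13 * 0.0547660765 = 0.7119589945
Round to 4 dp: 0.7120

0.7120


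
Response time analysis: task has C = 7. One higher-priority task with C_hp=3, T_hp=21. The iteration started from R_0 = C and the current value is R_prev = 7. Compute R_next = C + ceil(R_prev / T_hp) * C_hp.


R_next = C + ceil(R_prev / T_hp) * C_hp
ceil(7 / 21) = ceil(0.3333) = 1
Interference = 1 * 3 = 3
R_next = 7 + 3 = 10

10


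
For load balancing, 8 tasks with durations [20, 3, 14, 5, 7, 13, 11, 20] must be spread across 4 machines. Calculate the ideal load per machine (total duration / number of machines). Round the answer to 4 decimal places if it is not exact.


Total processing time = 20 + 3 + 14 + 5 + 7 + 13 + 11 + 20 = 93
Number of machines = 4
Ideal balanced load = 93 / 4 = 23.25

23.25


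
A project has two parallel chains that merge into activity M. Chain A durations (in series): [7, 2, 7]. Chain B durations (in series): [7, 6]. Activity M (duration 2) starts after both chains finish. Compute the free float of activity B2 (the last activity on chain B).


ES(B2) = sum of predecessors on chain B = 7
EF(B2) = ES + duration = 7 + 6 = 13
Successor of B2 is M. ES(M) = max(sum(A), sum(B)) = max(16, 13) = 16
Free float = ES(successor) - EF(current) = 16 - 13 = 3

3


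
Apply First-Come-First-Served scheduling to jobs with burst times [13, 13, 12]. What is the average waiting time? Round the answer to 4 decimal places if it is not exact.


FCFS order (as given): [13, 13, 12]
Waiting times:
  Job 1: wait = 0
  Job 2: wait = 13
  Job 3: wait = 26
Sum of waiting times = 39
Average waiting time = 39/3 = 13.0

13.0


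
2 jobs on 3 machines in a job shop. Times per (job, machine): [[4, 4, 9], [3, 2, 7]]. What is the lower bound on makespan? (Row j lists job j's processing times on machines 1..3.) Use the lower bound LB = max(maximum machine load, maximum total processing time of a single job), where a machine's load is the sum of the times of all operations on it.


Machine loads:
  Machine 1: 4 + 3 = 7
  Machine 2: 4 + 2 = 6
  Machine 3: 9 + 7 = 16
Max machine load = 16
Job totals:
  Job 1: 17
  Job 2: 12
Max job total = 17
Lower bound = max(16, 17) = 17

17


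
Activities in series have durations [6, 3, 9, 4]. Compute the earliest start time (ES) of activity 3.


Activity 3 starts after activities 1 through 2 complete.
Predecessor durations: [6, 3]
ES = 6 + 3 = 9

9


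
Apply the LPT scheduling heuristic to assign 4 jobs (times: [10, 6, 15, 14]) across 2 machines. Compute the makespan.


Sort jobs in decreasing order (LPT): [15, 14, 10, 6]
Assign each job to the least loaded machine:
  Machine 1: jobs [15, 6], load = 21
  Machine 2: jobs [14, 10], load = 24
Makespan = max load = 24

24


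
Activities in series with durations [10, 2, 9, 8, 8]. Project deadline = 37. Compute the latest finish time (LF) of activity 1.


LF(activity 1) = deadline - sum of successor durations
Successors: activities 2 through 5 with durations [2, 9, 8, 8]
Sum of successor durations = 27
LF = 37 - 27 = 10

10


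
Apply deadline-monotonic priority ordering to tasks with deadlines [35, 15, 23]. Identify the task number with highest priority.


Sort tasks by relative deadline (ascending):
  Task 2: deadline = 15
  Task 3: deadline = 23
  Task 1: deadline = 35
Priority order (highest first): [2, 3, 1]
Highest priority task = 2

2


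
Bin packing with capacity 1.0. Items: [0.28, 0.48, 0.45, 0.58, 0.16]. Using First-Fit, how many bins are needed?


Place items sequentially using First-Fit:
  Item 0.28 -> new Bin 1
  Item 0.48 -> Bin 1 (now 0.76)
  Item 0.45 -> new Bin 2
  Item 0.58 -> new Bin 3
  Item 0.16 -> Bin 1 (now 0.92)
Total bins used = 3

3


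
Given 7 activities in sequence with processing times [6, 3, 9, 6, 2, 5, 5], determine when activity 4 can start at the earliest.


Activity 4 starts after activities 1 through 3 complete.
Predecessor durations: [6, 3, 9]
ES = 6 + 3 + 9 = 18

18


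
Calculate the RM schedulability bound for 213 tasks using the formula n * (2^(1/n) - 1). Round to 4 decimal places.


Compute 2^(1/213) = 1.0032595128
Subtract 1: 1.0032595128 - 1 = 0.0032595128
Multiply by n: 213 * 0.0032595128 = 0.6942762264
Round to 4 dp: 0.6943

0.6943


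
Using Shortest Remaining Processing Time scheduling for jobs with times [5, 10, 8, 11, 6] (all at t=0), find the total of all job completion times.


Since all jobs arrive at t=0, SRPT equals SPT ordering.
SPT order: [5, 6, 8, 10, 11]
Completion times:
  Job 1: p=5, C=5
  Job 2: p=6, C=11
  Job 3: p=8, C=19
  Job 4: p=10, C=29
  Job 5: p=11, C=40
Total completion time = 5 + 11 + 19 + 29 + 40 = 104

104


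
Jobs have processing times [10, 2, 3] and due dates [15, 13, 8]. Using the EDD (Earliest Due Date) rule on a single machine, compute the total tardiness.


Sort by due date (EDD order): [(3, 8), (2, 13), (10, 15)]
Compute completion times and tardiness:
  Job 1: p=3, d=8, C=3, tardiness=max(0,3-8)=0
  Job 2: p=2, d=13, C=5, tardiness=max(0,5-13)=0
  Job 3: p=10, d=15, C=15, tardiness=max(0,15-15)=0
Total tardiness = 0

0


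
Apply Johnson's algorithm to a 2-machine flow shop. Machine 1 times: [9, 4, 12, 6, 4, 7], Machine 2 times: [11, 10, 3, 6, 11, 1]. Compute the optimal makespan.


Apply Johnson's rule:
  Group 1 (a <= b): [(2, 4, 10), (5, 4, 11), (4, 6, 6), (1, 9, 11)]
  Group 2 (a > b): [(3, 12, 3), (6, 7, 1)]
Optimal job order: [2, 5, 4, 1, 3, 6]
Schedule:
  Job 2: M1 done at 4, M2 done at 14
  Job 5: M1 done at 8, M2 done at 25
  Job 4: M1 done at 14, M2 done at 31
  Job 1: M1 done at 23, M2 done at 42
  Job 3: M1 done at 35, M2 done at 45
  Job 6: M1 done at 42, M2 done at 46
Makespan = 46

46


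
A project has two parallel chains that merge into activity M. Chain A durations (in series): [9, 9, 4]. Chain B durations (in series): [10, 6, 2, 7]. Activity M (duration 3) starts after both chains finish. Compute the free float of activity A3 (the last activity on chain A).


ES(A3) = sum of predecessors on chain A = 18
EF(A3) = ES + duration = 18 + 4 = 22
Successor of A3 is M. ES(M) = max(sum(A), sum(B)) = max(22, 25) = 25
Free float = ES(successor) - EF(current) = 25 - 22 = 3

3


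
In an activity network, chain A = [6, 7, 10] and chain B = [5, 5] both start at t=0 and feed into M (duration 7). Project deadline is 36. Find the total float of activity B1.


Forward pass: ES(B1) = sum of predecessors on chain B = 0
EF = ES + duration = 0 + 5 = 5
Backward pass: LF(M) = deadline = 36; LS(M) = 36 - 7 = 29
LF(B1) = LS(M) - sum(successors on chain B) = 29 - 5 = 24
LS = LF - duration = 24 - 5 = 19
Total float = LS - ES = 19 - 0 = 19

19


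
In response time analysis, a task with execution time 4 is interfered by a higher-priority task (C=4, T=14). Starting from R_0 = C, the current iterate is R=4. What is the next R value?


R_next = C + ceil(R_prev / T_hp) * C_hp
ceil(4 / 14) = ceil(0.2857) = 1
Interference = 1 * 4 = 4
R_next = 4 + 4 = 8

8


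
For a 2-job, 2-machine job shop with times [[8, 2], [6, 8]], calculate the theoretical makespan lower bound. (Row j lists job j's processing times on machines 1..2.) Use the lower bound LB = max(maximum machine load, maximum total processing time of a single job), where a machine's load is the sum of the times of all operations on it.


Machine loads:
  Machine 1: 8 + 6 = 14
  Machine 2: 2 + 8 = 10
Max machine load = 14
Job totals:
  Job 1: 10
  Job 2: 14
Max job total = 14
Lower bound = max(14, 14) = 14

14


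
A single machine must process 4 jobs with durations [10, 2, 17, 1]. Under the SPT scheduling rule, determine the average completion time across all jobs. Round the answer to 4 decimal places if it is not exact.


Sort jobs by processing time (SPT order): [1, 2, 10, 17]
Compute completion times sequentially:
  Job 1: processing = 1, completes at 1
  Job 2: processing = 2, completes at 3
  Job 3: processing = 10, completes at 13
  Job 4: processing = 17, completes at 30
Sum of completion times = 47
Average completion time = 47/4 = 11.75

11.75


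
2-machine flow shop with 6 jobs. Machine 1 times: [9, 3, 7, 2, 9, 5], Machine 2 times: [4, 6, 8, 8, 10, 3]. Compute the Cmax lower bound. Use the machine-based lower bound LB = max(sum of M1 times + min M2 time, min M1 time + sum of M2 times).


LB1 = sum(M1 times) + min(M2 times) = 35 + 3 = 38
LB2 = min(M1 times) + sum(M2 times) = 2 + 39 = 41
Lower bound = max(LB1, LB2) = max(38, 41) = 41

41


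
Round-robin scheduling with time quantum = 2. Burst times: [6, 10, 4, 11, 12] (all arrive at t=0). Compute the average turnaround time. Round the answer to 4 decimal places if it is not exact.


Time quantum = 2
Execution trace:
  J1 runs 2 units, time = 2
  J2 runs 2 units, time = 4
  J3 runs 2 units, time = 6
  J4 runs 2 units, time = 8
  J5 runs 2 units, time = 10
  J1 runs 2 units, time = 12
  J2 runs 2 units, time = 14
  J3 runs 2 units, time = 16
  J4 runs 2 units, time = 18
  J5 runs 2 units, time = 20
  J1 runs 2 units, time = 22
  J2 runs 2 units, time = 24
  J4 runs 2 units, time = 26
  J5 runs 2 units, time = 28
  J2 runs 2 units, time = 30
  J4 runs 2 units, time = 32
  J5 runs 2 units, time = 34
  J2 runs 2 units, time = 36
  J4 runs 2 units, time = 38
  J5 runs 2 units, time = 40
  J4 runs 1 units, time = 41
  J5 runs 2 units, time = 43
Finish times: [22, 36, 16, 41, 43]
Average turnaround = 158/5 = 31.6

31.6


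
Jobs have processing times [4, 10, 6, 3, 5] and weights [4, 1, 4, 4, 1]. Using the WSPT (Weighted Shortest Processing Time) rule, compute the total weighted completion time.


Compute p/w ratios and sort ascending (WSPT): [(3, 4), (4, 4), (6, 4), (5, 1), (10, 1)]
Compute weighted completion times:
  Job (p=3,w=4): C=3, w*C=4*3=12
  Job (p=4,w=4): C=7, w*C=4*7=28
  Job (p=6,w=4): C=13, w*C=4*13=52
  Job (p=5,w=1): C=18, w*C=1*18=18
  Job (p=10,w=1): C=28, w*C=1*28=28
Total weighted completion time = 138

138


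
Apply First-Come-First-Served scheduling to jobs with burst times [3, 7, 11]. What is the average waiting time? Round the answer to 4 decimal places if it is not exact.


FCFS order (as given): [3, 7, 11]
Waiting times:
  Job 1: wait = 0
  Job 2: wait = 3
  Job 3: wait = 10
Sum of waiting times = 13
Average waiting time = 13/3 = 4.3333

4.3333


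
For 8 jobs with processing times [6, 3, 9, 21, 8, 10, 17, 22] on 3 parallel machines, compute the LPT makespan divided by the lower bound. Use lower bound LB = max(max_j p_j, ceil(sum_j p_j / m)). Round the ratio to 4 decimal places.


LPT order: [22, 21, 17, 10, 9, 8, 6, 3]
Machine loads after assignment: [33, 30, 33]
LPT makespan = 33
Lower bound = max(max_job, ceil(total/3)) = max(22, 32) = 32
Ratio = 33 / 32 = 1.0313

1.0313


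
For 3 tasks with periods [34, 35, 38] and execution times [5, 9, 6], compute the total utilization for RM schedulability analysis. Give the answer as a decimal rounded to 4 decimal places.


Compute individual utilizations (exact fractions):
  Task 1: C/T = 5/34 (approx. 0.1471)
  Task 2: C/T = 9/35 (approx. 0.2571)
  Task 3: C/T = 6/38 = 3/19 (approx. 0.1579)
Total utilization U = 5/34 + 9/35 + 3/19 = 12709/22610
Rounded to 4 decimal places: U = 0.5621
RM (Liu & Layland) bound for 3 tasks = 0.779763; compare with U = 12709/22610 (approx. 0.562096)
U <= bound, so schedulable by RM sufficient condition.

0.5621


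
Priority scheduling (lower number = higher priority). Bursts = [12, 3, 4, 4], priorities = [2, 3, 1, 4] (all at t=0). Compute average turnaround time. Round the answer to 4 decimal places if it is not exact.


Sort by priority (ascending = highest first):
Order: [(1, 4), (2, 12), (3, 3), (4, 4)]
Completion times:
  Priority 1, burst=4, C=4
  Priority 2, burst=12, C=16
  Priority 3, burst=3, C=19
  Priority 4, burst=4, C=23
Average turnaround = 62/4 = 15.5

15.5


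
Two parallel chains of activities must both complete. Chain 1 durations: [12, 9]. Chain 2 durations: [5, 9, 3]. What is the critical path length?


Path A total = 12 + 9 = 21
Path B total = 5 + 9 + 3 = 17
Critical path = longest path = max(21, 17) = 21

21


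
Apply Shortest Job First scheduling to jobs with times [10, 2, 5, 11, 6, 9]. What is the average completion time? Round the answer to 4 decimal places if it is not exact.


SJF order (ascending): [2, 5, 6, 9, 10, 11]
Completion times:
  Job 1: burst=2, C=2
  Job 2: burst=5, C=7
  Job 3: burst=6, C=13
  Job 4: burst=9, C=22
  Job 5: burst=10, C=32
  Job 6: burst=11, C=43
Average completion = 119/6 = 19.8333

19.8333


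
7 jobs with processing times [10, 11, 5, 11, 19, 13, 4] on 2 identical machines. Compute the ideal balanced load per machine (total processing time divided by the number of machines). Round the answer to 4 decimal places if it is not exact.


Total processing time = 10 + 11 + 5 + 11 + 19 + 13 + 4 = 73
Number of machines = 2
Ideal balanced load = 73 / 2 = 36.5

36.5


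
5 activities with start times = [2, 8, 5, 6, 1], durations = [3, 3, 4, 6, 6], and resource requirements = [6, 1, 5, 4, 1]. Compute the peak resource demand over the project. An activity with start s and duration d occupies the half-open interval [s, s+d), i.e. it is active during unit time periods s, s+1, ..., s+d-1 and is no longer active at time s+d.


Each activity i is active on [start_i, start_i + duration_i).
Compute total resource usage per time slot:
  t=0: active resources = [], total = 0
  t=1: active resources = [1], total = 1
  t=2: active resources = [6, 1], total = 7
  t=3: active resources = [6, 1], total = 7
  t=4: active resources = [6, 1], total = 7
  t=5: active resources = [5, 1], total = 6
  t=6: active resources = [5, 4, 1], total = 10
  t=7: active resources = [5, 4], total = 9
  t=8: active resources = [1, 5, 4], total = 10
  t=9: active resources = [1, 4], total = 5
  t=10: active resources = [1, 4], total = 5
  t=11: active resources = [4], total = 4
Peak resource demand = 10

10


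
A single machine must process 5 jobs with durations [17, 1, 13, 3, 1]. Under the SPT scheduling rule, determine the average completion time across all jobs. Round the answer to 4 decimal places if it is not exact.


Sort jobs by processing time (SPT order): [1, 1, 3, 13, 17]
Compute completion times sequentially:
  Job 1: processing = 1, completes at 1
  Job 2: processing = 1, completes at 2
  Job 3: processing = 3, completes at 5
  Job 4: processing = 13, completes at 18
  Job 5: processing = 17, completes at 35
Sum of completion times = 61
Average completion time = 61/5 = 12.2

12.2


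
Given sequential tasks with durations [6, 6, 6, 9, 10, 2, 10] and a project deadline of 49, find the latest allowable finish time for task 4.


LF(activity 4) = deadline - sum of successor durations
Successors: activities 5 through 7 with durations [10, 2, 10]
Sum of successor durations = 22
LF = 49 - 22 = 27

27


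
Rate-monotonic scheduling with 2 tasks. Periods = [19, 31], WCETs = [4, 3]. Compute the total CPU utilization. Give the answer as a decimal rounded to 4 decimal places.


Compute individual utilizations (exact fractions):
  Task 1: C/T = 4/19 (approx. 0.2105)
  Task 2: C/T = 3/31 (approx. 0.0968)
Total utilization U = 4/19 + 3/31 = 181/589
Rounded to 4 decimal places: U = 0.3073
RM (Liu & Layland) bound for 2 tasks = 0.828427; compare with U = 181/589 (approx. 0.307301)
U <= bound, so schedulable by RM sufficient condition.

0.3073


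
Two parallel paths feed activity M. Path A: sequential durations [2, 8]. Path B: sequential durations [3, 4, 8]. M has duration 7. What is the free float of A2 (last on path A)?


ES(A2) = sum of predecessors on chain A = 2
EF(A2) = ES + duration = 2 + 8 = 10
Successor of A2 is M. ES(M) = max(sum(A), sum(B)) = max(10, 15) = 15
Free float = ES(successor) - EF(current) = 15 - 10 = 5

5


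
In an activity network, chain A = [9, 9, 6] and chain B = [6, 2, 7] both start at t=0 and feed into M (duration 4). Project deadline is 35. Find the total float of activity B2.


Forward pass: ES(B2) = sum of predecessors on chain B = 6
EF = ES + duration = 6 + 2 = 8
Backward pass: LF(M) = deadline = 35; LS(M) = 35 - 4 = 31
LF(B2) = LS(M) - sum(successors on chain B) = 31 - 7 = 24
LS = LF - duration = 24 - 2 = 22
Total float = LS - ES = 22 - 6 = 16

16


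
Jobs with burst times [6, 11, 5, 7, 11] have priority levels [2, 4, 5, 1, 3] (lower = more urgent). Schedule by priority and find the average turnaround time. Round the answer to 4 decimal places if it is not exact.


Sort by priority (ascending = highest first):
Order: [(1, 7), (2, 6), (3, 11), (4, 11), (5, 5)]
Completion times:
  Priority 1, burst=7, C=7
  Priority 2, burst=6, C=13
  Priority 3, burst=11, C=24
  Priority 4, burst=11, C=35
  Priority 5, burst=5, C=40
Average turnaround = 119/5 = 23.8

23.8


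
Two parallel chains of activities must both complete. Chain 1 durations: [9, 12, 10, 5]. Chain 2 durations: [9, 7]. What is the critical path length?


Path A total = 9 + 12 + 10 + 5 = 36
Path B total = 9 + 7 = 16
Critical path = longest path = max(36, 16) = 36

36


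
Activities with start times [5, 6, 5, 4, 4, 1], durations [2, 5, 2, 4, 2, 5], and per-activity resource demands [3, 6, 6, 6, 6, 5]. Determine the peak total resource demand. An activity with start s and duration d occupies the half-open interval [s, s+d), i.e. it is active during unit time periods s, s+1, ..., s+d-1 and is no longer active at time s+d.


Each activity i is active on [start_i, start_i + duration_i).
Compute total resource usage per time slot:
  t=0: active resources = [], total = 0
  t=1: active resources = [5], total = 5
  t=2: active resources = [5], total = 5
  t=3: active resources = [5], total = 5
  t=4: active resources = [6, 6, 5], total = 17
  t=5: active resources = [3, 6, 6, 6, 5], total = 26
  t=6: active resources = [3, 6, 6, 6], total = 21
  t=7: active resources = [6, 6], total = 12
  t=8: active resources = [6], total = 6
  t=9: active resources = [6], total = 6
  t=10: active resources = [6], total = 6
Peak resource demand = 26

26


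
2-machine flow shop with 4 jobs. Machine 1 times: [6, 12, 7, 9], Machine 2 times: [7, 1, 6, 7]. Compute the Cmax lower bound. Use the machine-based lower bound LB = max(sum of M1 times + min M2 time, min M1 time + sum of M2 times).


LB1 = sum(M1 times) + min(M2 times) = 34 + 1 = 35
LB2 = min(M1 times) + sum(M2 times) = 6 + 21 = 27
Lower bound = max(LB1, LB2) = max(35, 27) = 35

35


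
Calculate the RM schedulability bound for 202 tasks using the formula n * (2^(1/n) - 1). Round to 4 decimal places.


Compute 2^(1/202) = 1.0034373158
Subtract 1: 1.0034373158 - 1 = 0.0034373158
Multiply by n: 202 * 0.0034373158 = 0.6943377916
Round to 4 dp: 0.6943

0.6943


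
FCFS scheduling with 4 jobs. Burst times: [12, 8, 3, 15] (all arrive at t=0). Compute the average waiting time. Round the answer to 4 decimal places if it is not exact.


FCFS order (as given): [12, 8, 3, 15]
Waiting times:
  Job 1: wait = 0
  Job 2: wait = 12
  Job 3: wait = 20
  Job 4: wait = 23
Sum of waiting times = 55
Average waiting time = 55/4 = 13.75

13.75


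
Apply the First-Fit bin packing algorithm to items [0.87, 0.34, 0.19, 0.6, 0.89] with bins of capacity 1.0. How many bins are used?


Place items sequentially using First-Fit:
  Item 0.87 -> new Bin 1
  Item 0.34 -> new Bin 2
  Item 0.19 -> Bin 2 (now 0.53)
  Item 0.6 -> new Bin 3
  Item 0.89 -> new Bin 4
Total bins used = 4

4


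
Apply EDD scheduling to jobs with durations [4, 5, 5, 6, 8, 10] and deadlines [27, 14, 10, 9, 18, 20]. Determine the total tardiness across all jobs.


Sort by due date (EDD order): [(6, 9), (5, 10), (5, 14), (8, 18), (10, 20), (4, 27)]
Compute completion times and tardiness:
  Job 1: p=6, d=9, C=6, tardiness=max(0,6-9)=0
  Job 2: p=5, d=10, C=11, tardiness=max(0,11-10)=1
  Job 3: p=5, d=14, C=16, tardiness=max(0,16-14)=2
  Job 4: p=8, d=18, C=24, tardiness=max(0,24-18)=6
  Job 5: p=10, d=20, C=34, tardiness=max(0,34-20)=14
  Job 6: p=4, d=27, C=38, tardiness=max(0,38-27)=11
Total tardiness = 34

34


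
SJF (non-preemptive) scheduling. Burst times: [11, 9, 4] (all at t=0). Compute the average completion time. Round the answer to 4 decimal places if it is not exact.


SJF order (ascending): [4, 9, 11]
Completion times:
  Job 1: burst=4, C=4
  Job 2: burst=9, C=13
  Job 3: burst=11, C=24
Average completion = 41/3 = 13.6667

13.6667


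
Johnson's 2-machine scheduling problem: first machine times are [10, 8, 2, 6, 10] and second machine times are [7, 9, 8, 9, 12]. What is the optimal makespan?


Apply Johnson's rule:
  Group 1 (a <= b): [(3, 2, 8), (4, 6, 9), (2, 8, 9), (5, 10, 12)]
  Group 2 (a > b): [(1, 10, 7)]
Optimal job order: [3, 4, 2, 5, 1]
Schedule:
  Job 3: M1 done at 2, M2 done at 10
  Job 4: M1 done at 8, M2 done at 19
  Job 2: M1 done at 16, M2 done at 28
  Job 5: M1 done at 26, M2 done at 40
  Job 1: M1 done at 36, M2 done at 47
Makespan = 47

47


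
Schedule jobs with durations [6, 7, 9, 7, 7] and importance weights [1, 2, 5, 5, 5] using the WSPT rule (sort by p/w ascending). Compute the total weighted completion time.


Compute p/w ratios and sort ascending (WSPT): [(7, 5), (7, 5), (9, 5), (7, 2), (6, 1)]
Compute weighted completion times:
  Job (p=7,w=5): C=7, w*C=5*7=35
  Job (p=7,w=5): C=14, w*C=5*14=70
  Job (p=9,w=5): C=23, w*C=5*23=115
  Job (p=7,w=2): C=30, w*C=2*30=60
  Job (p=6,w=1): C=36, w*C=1*36=36
Total weighted completion time = 316

316


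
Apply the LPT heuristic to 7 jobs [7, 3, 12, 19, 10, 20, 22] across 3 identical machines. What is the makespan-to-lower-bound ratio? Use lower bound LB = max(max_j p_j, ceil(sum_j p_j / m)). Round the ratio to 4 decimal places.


LPT order: [22, 20, 19, 12, 10, 7, 3]
Machine loads after assignment: [32, 30, 31]
LPT makespan = 32
Lower bound = max(max_job, ceil(total/3)) = max(22, 31) = 31
Ratio = 32 / 31 = 1.0323

1.0323


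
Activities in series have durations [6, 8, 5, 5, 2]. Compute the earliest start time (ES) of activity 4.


Activity 4 starts after activities 1 through 3 complete.
Predecessor durations: [6, 8, 5]
ES = 6 + 8 + 5 = 19

19


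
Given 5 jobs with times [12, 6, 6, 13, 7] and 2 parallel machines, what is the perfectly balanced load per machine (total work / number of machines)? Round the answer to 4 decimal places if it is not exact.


Total processing time = 12 + 6 + 6 + 13 + 7 = 44
Number of machines = 2
Ideal balanced load = 44 / 2 = 22.0

22.0


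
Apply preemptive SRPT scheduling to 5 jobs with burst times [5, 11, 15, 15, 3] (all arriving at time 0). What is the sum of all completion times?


Since all jobs arrive at t=0, SRPT equals SPT ordering.
SPT order: [3, 5, 11, 15, 15]
Completion times:
  Job 1: p=3, C=3
  Job 2: p=5, C=8
  Job 3: p=11, C=19
  Job 4: p=15, C=34
  Job 5: p=15, C=49
Total completion time = 3 + 8 + 19 + 34 + 49 = 113

113


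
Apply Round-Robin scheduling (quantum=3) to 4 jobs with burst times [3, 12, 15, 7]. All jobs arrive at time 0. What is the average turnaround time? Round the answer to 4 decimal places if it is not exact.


Time quantum = 3
Execution trace:
  J1 runs 3 units, time = 3
  J2 runs 3 units, time = 6
  J3 runs 3 units, time = 9
  J4 runs 3 units, time = 12
  J2 runs 3 units, time = 15
  J3 runs 3 units, time = 18
  J4 runs 3 units, time = 21
  J2 runs 3 units, time = 24
  J3 runs 3 units, time = 27
  J4 runs 1 units, time = 28
  J2 runs 3 units, time = 31
  J3 runs 3 units, time = 34
  J3 runs 3 units, time = 37
Finish times: [3, 31, 37, 28]
Average turnaround = 99/4 = 24.75

24.75


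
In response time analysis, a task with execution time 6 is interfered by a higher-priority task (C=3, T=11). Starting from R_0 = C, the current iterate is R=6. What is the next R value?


R_next = C + ceil(R_prev / T_hp) * C_hp
ceil(6 / 11) = ceil(0.5455) = 1
Interference = 1 * 3 = 3
R_next = 6 + 3 = 9

9


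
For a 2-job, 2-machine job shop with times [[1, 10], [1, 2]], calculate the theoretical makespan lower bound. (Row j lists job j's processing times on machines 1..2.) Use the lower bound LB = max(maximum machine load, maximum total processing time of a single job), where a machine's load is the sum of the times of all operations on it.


Machine loads:
  Machine 1: 1 + 1 = 2
  Machine 2: 10 + 2 = 12
Max machine load = 12
Job totals:
  Job 1: 11
  Job 2: 3
Max job total = 11
Lower bound = max(12, 11) = 12

12


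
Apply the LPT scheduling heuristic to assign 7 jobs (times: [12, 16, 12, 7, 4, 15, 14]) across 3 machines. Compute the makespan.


Sort jobs in decreasing order (LPT): [16, 15, 14, 12, 12, 7, 4]
Assign each job to the least loaded machine:
  Machine 1: jobs [16, 7, 4], load = 27
  Machine 2: jobs [15, 12], load = 27
  Machine 3: jobs [14, 12], load = 26
Makespan = max load = 27

27


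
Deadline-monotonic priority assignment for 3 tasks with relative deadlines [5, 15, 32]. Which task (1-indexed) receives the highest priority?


Sort tasks by relative deadline (ascending):
  Task 1: deadline = 5
  Task 2: deadline = 15
  Task 3: deadline = 32
Priority order (highest first): [1, 2, 3]
Highest priority task = 1

1


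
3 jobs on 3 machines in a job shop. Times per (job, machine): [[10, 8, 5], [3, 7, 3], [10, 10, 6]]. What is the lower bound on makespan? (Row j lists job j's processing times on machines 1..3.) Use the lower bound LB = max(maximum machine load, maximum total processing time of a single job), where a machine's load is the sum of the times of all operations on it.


Machine loads:
  Machine 1: 10 + 3 + 10 = 23
  Machine 2: 8 + 7 + 10 = 25
  Machine 3: 5 + 3 + 6 = 14
Max machine load = 25
Job totals:
  Job 1: 23
  Job 2: 13
  Job 3: 26
Max job total = 26
Lower bound = max(25, 26) = 26

26


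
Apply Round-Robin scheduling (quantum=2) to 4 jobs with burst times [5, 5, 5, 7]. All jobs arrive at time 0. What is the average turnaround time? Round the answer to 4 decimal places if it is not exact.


Time quantum = 2
Execution trace:
  J1 runs 2 units, time = 2
  J2 runs 2 units, time = 4
  J3 runs 2 units, time = 6
  J4 runs 2 units, time = 8
  J1 runs 2 units, time = 10
  J2 runs 2 units, time = 12
  J3 runs 2 units, time = 14
  J4 runs 2 units, time = 16
  J1 runs 1 units, time = 17
  J2 runs 1 units, time = 18
  J3 runs 1 units, time = 19
  J4 runs 2 units, time = 21
  J4 runs 1 units, time = 22
Finish times: [17, 18, 19, 22]
Average turnaround = 76/4 = 19.0

19.0


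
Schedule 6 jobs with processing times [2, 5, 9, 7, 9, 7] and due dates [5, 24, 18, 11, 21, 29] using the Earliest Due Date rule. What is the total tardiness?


Sort by due date (EDD order): [(2, 5), (7, 11), (9, 18), (9, 21), (5, 24), (7, 29)]
Compute completion times and tardiness:
  Job 1: p=2, d=5, C=2, tardiness=max(0,2-5)=0
  Job 2: p=7, d=11, C=9, tardiness=max(0,9-11)=0
  Job 3: p=9, d=18, C=18, tardiness=max(0,18-18)=0
  Job 4: p=9, d=21, C=27, tardiness=max(0,27-21)=6
  Job 5: p=5, d=24, C=32, tardiness=max(0,32-24)=8
  Job 6: p=7, d=29, C=39, tardiness=max(0,39-29)=10
Total tardiness = 24

24


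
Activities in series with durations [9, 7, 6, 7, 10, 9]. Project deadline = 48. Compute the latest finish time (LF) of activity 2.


LF(activity 2) = deadline - sum of successor durations
Successors: activities 3 through 6 with durations [6, 7, 10, 9]
Sum of successor durations = 32
LF = 48 - 32 = 16

16


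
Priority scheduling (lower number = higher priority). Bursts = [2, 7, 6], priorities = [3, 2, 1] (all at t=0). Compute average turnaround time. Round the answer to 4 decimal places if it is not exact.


Sort by priority (ascending = highest first):
Order: [(1, 6), (2, 7), (3, 2)]
Completion times:
  Priority 1, burst=6, C=6
  Priority 2, burst=7, C=13
  Priority 3, burst=2, C=15
Average turnaround = 34/3 = 11.3333

11.3333


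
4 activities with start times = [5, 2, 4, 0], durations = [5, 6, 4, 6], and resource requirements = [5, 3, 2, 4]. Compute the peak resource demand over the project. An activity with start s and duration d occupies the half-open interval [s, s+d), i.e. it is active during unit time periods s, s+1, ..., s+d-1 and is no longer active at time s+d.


Each activity i is active on [start_i, start_i + duration_i).
Compute total resource usage per time slot:
  t=0: active resources = [4], total = 4
  t=1: active resources = [4], total = 4
  t=2: active resources = [3, 4], total = 7
  t=3: active resources = [3, 4], total = 7
  t=4: active resources = [3, 2, 4], total = 9
  t=5: active resources = [5, 3, 2, 4], total = 14
  t=6: active resources = [5, 3, 2], total = 10
  t=7: active resources = [5, 3, 2], total = 10
  t=8: active resources = [5], total = 5
  t=9: active resources = [5], total = 5
Peak resource demand = 14

14


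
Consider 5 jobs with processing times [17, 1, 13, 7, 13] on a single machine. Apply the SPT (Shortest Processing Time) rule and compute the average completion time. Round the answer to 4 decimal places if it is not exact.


Sort jobs by processing time (SPT order): [1, 7, 13, 13, 17]
Compute completion times sequentially:
  Job 1: processing = 1, completes at 1
  Job 2: processing = 7, completes at 8
  Job 3: processing = 13, completes at 21
  Job 4: processing = 13, completes at 34
  Job 5: processing = 17, completes at 51
Sum of completion times = 115
Average completion time = 115/5 = 23.0

23.0


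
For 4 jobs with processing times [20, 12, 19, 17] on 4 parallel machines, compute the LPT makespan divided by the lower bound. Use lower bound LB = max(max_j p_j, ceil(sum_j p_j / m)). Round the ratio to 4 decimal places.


LPT order: [20, 19, 17, 12]
Machine loads after assignment: [20, 19, 17, 12]
LPT makespan = 20
Lower bound = max(max_job, ceil(total/4)) = max(20, 17) = 20
Ratio = 20 / 20 = 1.0

1.0


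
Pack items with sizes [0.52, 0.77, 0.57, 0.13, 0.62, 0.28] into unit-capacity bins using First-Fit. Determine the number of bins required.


Place items sequentially using First-Fit:
  Item 0.52 -> new Bin 1
  Item 0.77 -> new Bin 2
  Item 0.57 -> new Bin 3
  Item 0.13 -> Bin 1 (now 0.65)
  Item 0.62 -> new Bin 4
  Item 0.28 -> Bin 1 (now 0.93)
Total bins used = 4

4


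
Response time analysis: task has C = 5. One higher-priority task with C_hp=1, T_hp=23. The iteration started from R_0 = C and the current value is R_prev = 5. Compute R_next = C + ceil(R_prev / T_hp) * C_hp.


R_next = C + ceil(R_prev / T_hp) * C_hp
ceil(5 / 23) = ceil(0.2174) = 1
Interference = 1 * 1 = 1
R_next = 5 + 1 = 6

6


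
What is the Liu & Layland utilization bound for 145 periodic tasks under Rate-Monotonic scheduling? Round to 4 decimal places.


Compute 2^(1/145) = 1.0047917694
Subtract 1: 1.0047917694 - 1 = 0.0047917694
Multiply by n: 145 * 0.0047917694 = 0.6948065630
Round to 4 dp: 0.6948

0.6948


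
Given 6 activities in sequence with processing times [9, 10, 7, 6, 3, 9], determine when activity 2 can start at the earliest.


Activity 2 starts after activities 1 through 1 complete.
Predecessor durations: [9]
ES = 9 = 9

9


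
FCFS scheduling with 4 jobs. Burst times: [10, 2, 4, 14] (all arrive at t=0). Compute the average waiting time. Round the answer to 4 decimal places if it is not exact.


FCFS order (as given): [10, 2, 4, 14]
Waiting times:
  Job 1: wait = 0
  Job 2: wait = 10
  Job 3: wait = 12
  Job 4: wait = 16
Sum of waiting times = 38
Average waiting time = 38/4 = 9.5

9.5
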